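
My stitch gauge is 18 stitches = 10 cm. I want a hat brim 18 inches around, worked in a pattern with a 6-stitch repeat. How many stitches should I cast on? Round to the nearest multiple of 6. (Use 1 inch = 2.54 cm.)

Cast on 84 stitches.

18 in = 18 × 2.54 = 45.72 cm.
18 / 10 = 1.8 sts/cm.
45.72 × 1.8 = 82.30 sts.
→ 84.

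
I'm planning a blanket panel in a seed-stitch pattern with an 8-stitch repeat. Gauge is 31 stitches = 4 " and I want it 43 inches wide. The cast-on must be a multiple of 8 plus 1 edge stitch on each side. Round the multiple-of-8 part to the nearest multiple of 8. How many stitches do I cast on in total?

CO 330 sts.

31 / 4 = 7.75 sts per inch.
43 × 7.75 = 333.25 sts.
Less 2 edge sts → 331.25 for the repeat.
Nearest multiple of 8: 328.
Add back 2 edge sts → 330.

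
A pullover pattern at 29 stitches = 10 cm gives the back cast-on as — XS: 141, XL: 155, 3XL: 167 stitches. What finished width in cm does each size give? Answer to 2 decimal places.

29/10 = 2.9 sts per cm.
XS: 141 / 2.9 = 48.621 → 48.62 cm.
XL: 155 / 2.9 = 53.448 → 53.45 cm.
3XL: 167 / 2.9 = 57.586 → 57.59 cm.

XS 48.62 cm; XL 53.45 cm; 3XL 57.59 cm.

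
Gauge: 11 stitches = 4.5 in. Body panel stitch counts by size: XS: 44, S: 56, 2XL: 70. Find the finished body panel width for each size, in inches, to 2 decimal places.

XS 18.00 inches; S 22.91 inches; 2XL 28.64 inches.

11/4.5 = 2.444 sts per in.
XS: 44 / 2.444 = 18.000 → 18.00 in.
S: 56 / 2.444 = 22.909 → 22.91 in.
2XL: 70 / 2.444 = 28.636 → 28.64 in.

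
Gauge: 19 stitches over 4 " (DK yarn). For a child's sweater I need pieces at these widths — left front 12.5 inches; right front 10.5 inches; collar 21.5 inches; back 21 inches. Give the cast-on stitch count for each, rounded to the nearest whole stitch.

Rate = 19/4 = 4.75 sts per in.
left front: 12.5 × 4.75 = 59.38 → 59.
right front: 10.5 × 4.75 = 49.88 → 50.
collar: 21.5 × 4.75 = 102.12 → 102.
back: 21 × 4.75 = 99.75 → 100.

left front 59; right front 50; collar 102; back 100.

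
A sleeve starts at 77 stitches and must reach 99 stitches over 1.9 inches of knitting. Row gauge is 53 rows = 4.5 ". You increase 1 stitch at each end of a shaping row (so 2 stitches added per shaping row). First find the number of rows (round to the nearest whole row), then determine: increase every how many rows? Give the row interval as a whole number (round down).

Rows = 1.9 × 11.778 = 22.4 → 22 rows.
Stitches to add: 22 → 11 shaping rows (at 2 st each).
22 / 11 = 2.00 → every 2 rows.

Increase every 2nd row.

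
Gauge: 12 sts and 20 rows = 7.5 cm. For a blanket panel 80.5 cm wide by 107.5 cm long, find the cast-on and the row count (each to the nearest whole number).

Stitch gauge = 12/7.5 = 1.6 sts/cm; 80.5 × 1.6 = 128.80 → 129 sts.
Row gauge = 20/7.5 = 2.667 rows/cm; 107.5 × 2.667 = 286.67 → 287 rows.

Cast on 129 stitches and work 287 rows.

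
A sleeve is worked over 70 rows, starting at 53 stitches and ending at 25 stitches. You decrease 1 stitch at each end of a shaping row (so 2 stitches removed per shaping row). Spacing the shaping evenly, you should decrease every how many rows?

Stitches to remove: |25 − 53| = 28.
Shaping rows needed: 28 / 2 = 14.
70 rows / 14 = every 5 rows.

Decrease every 5th row.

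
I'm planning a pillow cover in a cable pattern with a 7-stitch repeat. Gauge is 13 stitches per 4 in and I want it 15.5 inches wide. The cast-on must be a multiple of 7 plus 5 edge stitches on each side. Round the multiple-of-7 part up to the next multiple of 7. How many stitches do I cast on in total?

Cast on 52 stitches.

13 / 4 = 3.25 sts per inch.
15.5 × 3.25 = 50.38 sts.
Less 10 edge sts → 40.38 for the repeat.
Next multiple of 7: 42.
Add back 10 edge sts → 52.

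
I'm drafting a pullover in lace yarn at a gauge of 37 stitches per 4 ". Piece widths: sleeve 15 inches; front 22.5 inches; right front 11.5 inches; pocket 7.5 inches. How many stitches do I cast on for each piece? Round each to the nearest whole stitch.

sleeve 139; front 208; right front 106; pocket 69.

Rate = 37/4 = 9.25 sts per in.
sleeve: 15 × 9.25 = 138.75 → 139.
front: 22.5 × 9.25 = 208.12 → 208.
right front: 11.5 × 9.25 = 106.38 → 106.
pocket: 7.5 × 9.25 = 69.38 → 69.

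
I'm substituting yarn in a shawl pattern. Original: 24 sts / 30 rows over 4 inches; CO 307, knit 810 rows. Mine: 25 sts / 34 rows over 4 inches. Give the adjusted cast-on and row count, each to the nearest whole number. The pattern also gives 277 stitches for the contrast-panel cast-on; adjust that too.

Stitches: 307 × 25/24 = 319.79 → 320.
Rows: 810 × 34/30 = 918.00 → 918.
contrast-panel cast-on: 277 × 25/24 = 288.54 → 289.

Cast on 320 stitches; work 918 rows; contrast-panel cast-on 289 stitches.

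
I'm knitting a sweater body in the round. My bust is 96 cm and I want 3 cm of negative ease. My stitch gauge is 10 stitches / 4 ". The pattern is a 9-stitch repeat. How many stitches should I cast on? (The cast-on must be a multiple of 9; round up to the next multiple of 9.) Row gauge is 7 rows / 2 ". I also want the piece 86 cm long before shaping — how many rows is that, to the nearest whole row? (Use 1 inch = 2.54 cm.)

Finished = 96 − 3 = 93 cm.
93 cm × 1/2.54 = 36.61 inches.
10/4 = 2.5 sts per in; 36.61 × 2.5 = 91.54 sts.
Next multiple of 9 → 99.
86 cm = 33.86 inches; × 3.5 = 118.50 → 119 rows.

Cast on 99 stitches; work 119 rows.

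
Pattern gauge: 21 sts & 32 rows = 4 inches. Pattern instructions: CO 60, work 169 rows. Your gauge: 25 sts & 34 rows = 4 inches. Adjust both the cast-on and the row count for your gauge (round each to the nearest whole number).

Stitches: 60 × 25/21 = 71.43 → 71.
Rows: 169 × 34/32 = 179.56 → 180.

Cast on 71 stitches; work 180 rows.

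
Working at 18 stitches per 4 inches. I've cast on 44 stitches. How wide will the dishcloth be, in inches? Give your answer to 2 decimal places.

18 stitches / 4 inch = 4.5 stitches per inch.
44 / 4.5 = 9.778 inches.

9.78 inches.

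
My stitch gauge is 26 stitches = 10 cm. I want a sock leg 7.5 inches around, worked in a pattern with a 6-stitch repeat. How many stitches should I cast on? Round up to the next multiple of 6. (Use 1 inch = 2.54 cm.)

CO 54 sts.

7.5 in = 7.5 × 2.54 = 19.05 cm.
26 / 10 = 2.6 sts/cm.
19.05 × 2.6 = 49.53 sts.
→ 54.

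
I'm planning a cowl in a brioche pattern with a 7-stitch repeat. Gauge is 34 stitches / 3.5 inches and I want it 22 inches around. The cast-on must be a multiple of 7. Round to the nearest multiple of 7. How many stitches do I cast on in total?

34 / 3.5 = 9.714 sts per inch.
22 × 9.714 = 213.71 sts.
Nearest multiple of 7: 217.

217 stitches.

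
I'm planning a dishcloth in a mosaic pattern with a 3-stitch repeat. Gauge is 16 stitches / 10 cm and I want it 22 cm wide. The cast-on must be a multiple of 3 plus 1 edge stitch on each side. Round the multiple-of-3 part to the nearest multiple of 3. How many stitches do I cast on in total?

35 stitches.

16 / 10 = 1.6 sts per cm.
22 × 1.6 = 35.20 sts.
Less 2 edge sts → 33.20 for the repeat.
Nearest multiple of 3: 33.
Add back 2 edge sts → 35.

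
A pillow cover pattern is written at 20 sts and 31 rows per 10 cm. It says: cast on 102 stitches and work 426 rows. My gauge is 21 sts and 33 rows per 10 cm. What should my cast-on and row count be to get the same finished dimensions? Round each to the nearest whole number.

Cast on 107 stitches; work 453 rows.

Stitches: 102 × 21/20 = 107.10 → 107.
Rows: 426 × 33/31 = 453.48 → 453.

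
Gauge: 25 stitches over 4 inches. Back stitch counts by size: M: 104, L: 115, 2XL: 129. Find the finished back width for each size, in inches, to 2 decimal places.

25/4 = 6.25 sts per in.
M: 104 / 6.25 = 16.640 → 16.64 in.
L: 115 / 6.25 = 18.400 → 18.40 in.
2XL: 129 / 6.25 = 20.640 → 20.64 in.

M 16.64 inches; L 18.40 inches; 2XL 20.64 inches.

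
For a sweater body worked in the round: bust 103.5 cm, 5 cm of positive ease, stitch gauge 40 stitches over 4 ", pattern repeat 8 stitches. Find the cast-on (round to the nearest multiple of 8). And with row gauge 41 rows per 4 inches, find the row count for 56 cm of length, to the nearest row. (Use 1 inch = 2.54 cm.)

Finished = 103.5 + 5 = 108.5 cm.
108.5 cm × 1/2.54 = 42.72 inches.
40/4 = 10 sts per in; 42.72 × 10 = 427.17 sts.
Nearest multiple of 8 → 424.
56 cm = 22.05 inches; × 10.25 = 225.98 → 226 rows.

Cast on 424 stitches; work 226 rows.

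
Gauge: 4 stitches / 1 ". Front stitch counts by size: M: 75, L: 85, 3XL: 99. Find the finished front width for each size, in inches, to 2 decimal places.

4/1 = 4 sts per in.
M: 75 / 4 = 18.750 → 18.75 in.
L: 85 / 4 = 21.250 → 21.25 in.
3XL: 99 / 4 = 24.750 → 24.75 in.

M 18.75 inches; L 21.25 inches; 3XL 24.75 inches.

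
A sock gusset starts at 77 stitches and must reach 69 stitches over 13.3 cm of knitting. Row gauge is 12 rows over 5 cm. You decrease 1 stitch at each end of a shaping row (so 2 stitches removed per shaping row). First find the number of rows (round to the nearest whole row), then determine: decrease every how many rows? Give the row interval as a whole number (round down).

Decrease every 8th row.

Rows = 13.3 × 2.4 = 31.9 → 32 rows.
Stitches to remove: 8 → 4 shaping rows (at 2 st each).
32 / 4 = 8.00 → every 8 rows.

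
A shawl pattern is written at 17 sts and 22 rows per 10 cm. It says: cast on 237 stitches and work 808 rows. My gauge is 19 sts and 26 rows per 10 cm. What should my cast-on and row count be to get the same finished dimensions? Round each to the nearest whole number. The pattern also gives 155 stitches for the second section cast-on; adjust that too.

Cast on 265 stitches; work 955 rows; second section cast-on 173 stitches.

Stitches: 237 × 19/17 = 264.88 → 265.
Rows: 808 × 26/22 = 954.91 → 955.
second section cast-on: 155 × 19/17 = 173.24 → 173.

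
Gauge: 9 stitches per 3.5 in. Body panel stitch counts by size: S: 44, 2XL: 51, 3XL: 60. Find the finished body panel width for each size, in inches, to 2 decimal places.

9/3.5 = 2.571 sts per in.
S: 44 / 2.571 = 17.111 → 17.11 in.
2XL: 51 / 2.571 = 19.833 → 19.83 in.
3XL: 60 / 2.571 = 23.333 → 23.33 in.

S 17.11 inches; 2XL 19.83 inches; 3XL 23.33 inches.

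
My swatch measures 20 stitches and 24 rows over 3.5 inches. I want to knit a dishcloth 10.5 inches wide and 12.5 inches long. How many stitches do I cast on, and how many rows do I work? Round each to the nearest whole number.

Stitch gauge = 20/3.5 = 5.714 sts/in; 10.5 × 5.714 = 60.00 → 60 sts.
Row gauge = 24/3.5 = 6.857 rows/in; 12.5 × 6.857 = 85.71 → 86 rows.

Cast on 60 stitches and work 86 rows.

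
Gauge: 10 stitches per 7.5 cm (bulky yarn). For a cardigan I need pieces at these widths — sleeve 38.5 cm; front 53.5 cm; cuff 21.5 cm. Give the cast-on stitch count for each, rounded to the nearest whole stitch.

Rate = 10/7.5 = 1.333 sts per cm.
sleeve: 38.5 × 1.333 = 51.33 → 51.
front: 53.5 × 1.333 = 71.33 → 71.
cuff: 21.5 × 1.333 = 28.67 → 29.

sleeve 51; front 71; cuff 29.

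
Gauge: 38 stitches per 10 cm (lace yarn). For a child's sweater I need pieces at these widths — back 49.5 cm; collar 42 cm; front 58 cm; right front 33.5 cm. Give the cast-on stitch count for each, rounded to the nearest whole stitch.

Rate = 38/10 = 3.8 sts per cm.
back: 49.5 × 3.8 = 188.10 → 188.
collar: 42 × 3.8 = 159.60 → 160.
front: 58 × 3.8 = 220.40 → 220.
right front: 33.5 × 3.8 = 127.30 → 127.

back 188; collar 160; front 220; right front 127.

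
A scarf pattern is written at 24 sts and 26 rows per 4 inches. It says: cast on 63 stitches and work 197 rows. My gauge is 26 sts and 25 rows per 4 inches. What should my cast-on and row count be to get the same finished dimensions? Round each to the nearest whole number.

Stitches: 63 × 26/24 = 68.25 → 68.
Rows: 197 × 25/26 = 189.42 → 189.

Cast on 68 stitches; work 189 rows.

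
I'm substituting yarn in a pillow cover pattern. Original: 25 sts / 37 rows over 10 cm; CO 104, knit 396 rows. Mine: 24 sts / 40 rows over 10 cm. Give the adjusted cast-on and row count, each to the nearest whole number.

Cast on 100 stitches; work 428 rows.

Stitches: 104 × 24/25 = 99.84 → 100.
Rows: 396 × 40/37 = 428.11 → 428.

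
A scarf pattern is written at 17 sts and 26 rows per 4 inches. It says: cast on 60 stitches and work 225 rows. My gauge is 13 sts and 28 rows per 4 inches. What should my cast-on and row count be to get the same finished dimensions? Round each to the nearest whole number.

Stitches: 60 × 13/17 = 45.88 → 46.
Rows: 225 × 28/26 = 242.31 → 242.

Cast on 46 stitches; work 242 rows.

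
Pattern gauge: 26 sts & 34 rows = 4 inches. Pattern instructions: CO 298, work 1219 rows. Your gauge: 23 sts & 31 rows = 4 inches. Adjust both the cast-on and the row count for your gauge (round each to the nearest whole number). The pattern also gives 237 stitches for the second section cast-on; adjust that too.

Cast on 264 stitches; work 1111 rows; second section cast-on 210 stitches.

Stitches: 298 × 23/26 = 263.62 → 264.
Rows: 1219 × 31/34 = 1111.44 → 1111.
second section cast-on: 237 × 23/26 = 209.65 → 210.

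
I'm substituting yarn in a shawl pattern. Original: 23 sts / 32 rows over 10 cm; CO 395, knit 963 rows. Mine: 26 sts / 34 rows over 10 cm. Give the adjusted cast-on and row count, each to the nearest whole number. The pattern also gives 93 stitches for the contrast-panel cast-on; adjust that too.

Stitches: 395 × 26/23 = 446.52 → 447.
Rows: 963 × 34/32 = 1023.19 → 1023.
contrast-panel cast-on: 93 × 26/23 = 105.13 → 105.

Cast on 447 stitches; work 1023 rows; contrast-panel cast-on 105 stitches.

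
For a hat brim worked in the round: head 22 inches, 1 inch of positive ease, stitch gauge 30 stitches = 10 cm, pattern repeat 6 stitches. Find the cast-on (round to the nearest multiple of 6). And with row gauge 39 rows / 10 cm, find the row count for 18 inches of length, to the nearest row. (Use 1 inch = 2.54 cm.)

Cast on 174 stitches; work 178 rows.

Finished = 22 + 1 = 23 inches.
23 inches × 2.54 = 58.42 cm.
30/10 = 3 sts per cm; 58.42 × 3 = 175.26 sts.
Nearest multiple of 6 → 174.
18 inches = 45.72 cm; × 3.9 = 178.31 → 178 rows.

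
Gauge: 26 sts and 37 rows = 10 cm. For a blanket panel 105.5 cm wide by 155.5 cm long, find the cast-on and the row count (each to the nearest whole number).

Stitch gauge = 26/10 = 2.6 sts/cm; 105.5 × 2.6 = 274.30 → 274 sts.
Row gauge = 37/10 = 3.7 rows/cm; 155.5 × 3.7 = 575.35 → 575 rows.

Cast on 274 stitches and work 575 rows.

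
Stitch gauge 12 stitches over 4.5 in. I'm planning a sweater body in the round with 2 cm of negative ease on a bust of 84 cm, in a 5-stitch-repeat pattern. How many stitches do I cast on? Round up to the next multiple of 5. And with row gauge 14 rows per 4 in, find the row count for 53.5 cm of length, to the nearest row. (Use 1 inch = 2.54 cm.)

Finished = 84 − 2 = 82 cm.
82 cm × 1/2.54 = 32.28 inches.
12/4.5 = 2.667 sts per in; 32.28 × 2.667 = 86.09 sts.
Next multiple of 5 → 90.
53.5 cm = 21.06 inches; × 3.5 = 73.72 → 74 rows.

Cast on 90 stitches; work 74 rows.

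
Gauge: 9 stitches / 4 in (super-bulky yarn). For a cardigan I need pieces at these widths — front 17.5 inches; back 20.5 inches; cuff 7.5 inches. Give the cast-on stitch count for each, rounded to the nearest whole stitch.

Rate = 9/4 = 2.25 sts per in.
front: 17.5 × 2.25 = 39.38 → 39.
back: 20.5 × 2.25 = 46.12 → 46.
cuff: 7.5 × 2.25 = 16.88 → 17.

front 39; back 46; cuff 17.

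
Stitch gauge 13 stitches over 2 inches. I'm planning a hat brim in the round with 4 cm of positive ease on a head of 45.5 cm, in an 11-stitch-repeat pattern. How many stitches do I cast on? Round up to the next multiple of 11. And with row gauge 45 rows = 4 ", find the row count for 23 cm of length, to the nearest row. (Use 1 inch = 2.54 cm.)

Cast on 132 stitches; work 102 rows.

Finished = 45.5 + 4 = 49.5 cm.
49.5 cm × 1/2.54 = 19.49 inches.
13/2 = 6.5 sts per in; 19.49 × 6.5 = 126.67 sts.
Next multiple of 11 → 132.
23 cm = 9.06 inches; × 11.25 = 101.87 → 102 rows.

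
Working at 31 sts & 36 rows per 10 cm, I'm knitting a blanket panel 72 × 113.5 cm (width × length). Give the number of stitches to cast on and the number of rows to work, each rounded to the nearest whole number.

Cast on 223 stitches and work 409 rows.

Stitch gauge = 31/10 = 3.1 sts/cm; 72 × 3.1 = 223.20 → 223 sts.
Row gauge = 36/10 = 3.6 rows/cm; 113.5 × 3.6 = 408.60 → 409 rows.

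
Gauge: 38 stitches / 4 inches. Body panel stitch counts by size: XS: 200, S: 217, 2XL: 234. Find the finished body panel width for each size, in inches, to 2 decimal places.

38/4 = 9.5 sts per in.
XS: 200 / 9.5 = 21.053 → 21.05 in.
S: 217 / 9.5 = 22.842 → 22.84 in.
2XL: 234 / 9.5 = 24.632 → 24.63 in.

XS 21.05 inches; S 22.84 inches; 2XL 24.63 inches.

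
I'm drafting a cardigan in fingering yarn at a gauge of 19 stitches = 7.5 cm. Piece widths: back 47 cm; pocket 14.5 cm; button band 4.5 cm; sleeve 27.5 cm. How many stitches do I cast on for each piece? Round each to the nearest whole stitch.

Rate = 19/7.5 = 2.533 sts per cm.
back: 47 × 2.533 = 119.07 → 119.
pocket: 14.5 × 2.533 = 36.73 → 37.
button band: 4.5 × 2.533 = 11.40 → 11.
sleeve: 27.5 × 2.533 = 69.67 → 70.

back 119; pocket 37; button band 11; sleeve 70.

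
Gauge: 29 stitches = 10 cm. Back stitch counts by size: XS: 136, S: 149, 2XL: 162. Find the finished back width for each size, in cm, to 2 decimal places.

XS 46.90 cm; S 51.38 cm; 2XL 55.86 cm.

29/10 = 2.9 sts per cm.
XS: 136 / 2.9 = 46.897 → 46.90 cm.
S: 149 / 2.9 = 51.379 → 51.38 cm.
2XL: 162 / 2.9 = 55.862 → 55.86 cm.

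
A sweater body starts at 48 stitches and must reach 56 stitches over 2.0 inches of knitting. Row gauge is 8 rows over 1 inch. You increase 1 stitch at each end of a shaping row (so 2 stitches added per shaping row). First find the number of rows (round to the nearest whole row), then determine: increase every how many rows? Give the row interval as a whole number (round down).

Increase every 4th row.

Rows = 2.0 × 8 = 16.0 → 16 rows.
Stitches to add: 8 → 4 shaping rows (at 2 st each).
16 / 4 = 4.00 → every 4 rows.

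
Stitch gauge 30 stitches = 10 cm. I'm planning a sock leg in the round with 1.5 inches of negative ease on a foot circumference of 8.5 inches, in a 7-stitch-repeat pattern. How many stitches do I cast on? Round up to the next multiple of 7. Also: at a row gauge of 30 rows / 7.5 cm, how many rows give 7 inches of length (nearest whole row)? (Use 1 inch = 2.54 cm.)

Finished = 8.5 − 1.5 = 7 inches.
7 inches × 2.54 = 17.78 cm.
30/10 = 3 sts per cm; 17.78 × 3 = 53.34 sts.
Next multiple of 7 → 56.
7 inches = 17.78 cm; × 4 = 71.12 → 71 rows.

Cast on 56 stitches; work 71 rows.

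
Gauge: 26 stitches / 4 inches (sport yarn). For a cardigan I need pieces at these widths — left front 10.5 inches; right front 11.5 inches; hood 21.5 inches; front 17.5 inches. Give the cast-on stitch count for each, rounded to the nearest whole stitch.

left front 68; right front 75; hood 140; front 114.

Rate = 26/4 = 6.5 sts per in.
left front: 10.5 × 6.5 = 68.25 → 68.
right front: 11.5 × 6.5 = 74.75 → 75.
hood: 21.5 × 6.5 = 139.75 → 140.
front: 17.5 × 6.5 = 113.75 → 114.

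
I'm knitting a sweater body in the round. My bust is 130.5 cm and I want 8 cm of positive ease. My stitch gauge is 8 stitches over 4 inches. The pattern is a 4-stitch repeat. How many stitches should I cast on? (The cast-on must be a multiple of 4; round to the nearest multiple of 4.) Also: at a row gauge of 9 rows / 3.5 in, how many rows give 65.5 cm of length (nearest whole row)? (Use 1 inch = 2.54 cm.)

Finished = 130.5 + 8 = 138.5 cm.
138.5 cm × 1/2.54 = 54.53 inches.
8/4 = 2 sts per in; 54.53 × 2 = 109.06 sts.
Nearest multiple of 4 → 108.
65.5 cm = 25.79 inches; × 2.571 = 66.31 → 66 rows.

Cast on 108 stitches; work 66 rows.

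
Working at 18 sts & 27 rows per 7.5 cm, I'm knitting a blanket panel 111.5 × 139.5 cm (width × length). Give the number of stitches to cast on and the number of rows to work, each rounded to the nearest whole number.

Cast on 268 stitches and work 502 rows.

Stitch gauge = 18/7.5 = 2.4 sts/cm; 111.5 × 2.4 = 267.60 → 268 sts.
Row gauge = 27/7.5 = 3.6 rows/cm; 139.5 × 3.6 = 502.20 → 502 rows.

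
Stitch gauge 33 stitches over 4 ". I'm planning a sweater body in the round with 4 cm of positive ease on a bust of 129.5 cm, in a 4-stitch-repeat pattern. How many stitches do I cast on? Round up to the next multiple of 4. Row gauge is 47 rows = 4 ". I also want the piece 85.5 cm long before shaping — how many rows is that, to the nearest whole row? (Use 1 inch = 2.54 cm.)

Cast on 436 stitches; work 396 rows.

Finished = 129.5 + 4 = 133.5 cm.
133.5 cm × 1/2.54 = 52.56 inches.
33/4 = 8.25 sts per in; 52.56 × 8.25 = 433.61 sts.
Next multiple of 4 → 436.
85.5 cm = 33.66 inches; × 11.75 = 395.52 → 396 rows.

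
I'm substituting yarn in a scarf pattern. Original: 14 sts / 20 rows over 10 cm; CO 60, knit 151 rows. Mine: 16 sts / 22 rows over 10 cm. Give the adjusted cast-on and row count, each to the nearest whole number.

Stitches: 60 × 16/14 = 68.57 → 69.
Rows: 151 × 22/20 = 166.10 → 166.

Cast on 69 stitches; work 166 rows.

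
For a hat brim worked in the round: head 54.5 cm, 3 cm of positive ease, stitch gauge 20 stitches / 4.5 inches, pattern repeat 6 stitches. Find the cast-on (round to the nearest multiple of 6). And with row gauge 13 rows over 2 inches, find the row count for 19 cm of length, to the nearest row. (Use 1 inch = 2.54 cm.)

Cast on 102 stitches; work 49 rows.

Finished = 54.5 + 3 = 57.5 cm.
57.5 cm × 1/2.54 = 22.64 inches.
20/4.5 = 4.444 sts per in; 22.64 × 4.444 = 100.61 sts.
Nearest multiple of 6 → 102.
19 cm = 7.48 inches; × 6.5 = 48.62 → 49 rows.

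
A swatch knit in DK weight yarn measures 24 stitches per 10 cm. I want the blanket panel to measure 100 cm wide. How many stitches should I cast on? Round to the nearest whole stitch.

240 stitches.

24 stitches / 10 cm = 2.4 stitches per cm.
100 × 2.4 = 240.00 stitches.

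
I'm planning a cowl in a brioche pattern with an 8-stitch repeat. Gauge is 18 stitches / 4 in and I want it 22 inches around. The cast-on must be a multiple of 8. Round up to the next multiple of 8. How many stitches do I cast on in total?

CO 104 sts.

18 / 4 = 4.5 sts per inch.
22 × 4.5 = 99.00 sts.
Next multiple of 8: 104.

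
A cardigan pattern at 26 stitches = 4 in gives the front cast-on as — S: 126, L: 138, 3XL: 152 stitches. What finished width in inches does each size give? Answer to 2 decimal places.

S 19.38 inches; L 21.23 inches; 3XL 23.38 inches.

26/4 = 6.5 sts per in.
S: 126 / 6.5 = 19.385 → 19.38 in.
L: 138 / 6.5 = 21.231 → 21.23 in.
3XL: 152 / 6.5 = 23.385 → 23.38 in.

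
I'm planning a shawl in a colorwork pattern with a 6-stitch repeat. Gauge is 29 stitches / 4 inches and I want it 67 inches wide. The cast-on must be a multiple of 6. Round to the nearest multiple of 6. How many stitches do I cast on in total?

486 stitches.

29 / 4 = 7.25 sts per inch.
67 × 7.25 = 485.75 sts.
Nearest multiple of 6: 486.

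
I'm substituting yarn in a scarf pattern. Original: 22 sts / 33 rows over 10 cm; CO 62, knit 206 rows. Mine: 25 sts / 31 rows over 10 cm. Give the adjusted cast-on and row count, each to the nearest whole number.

Cast on 70 stitches; work 194 rows.

Stitches: 62 × 25/22 = 70.45 → 70.
Rows: 206 × 31/33 = 193.52 → 194.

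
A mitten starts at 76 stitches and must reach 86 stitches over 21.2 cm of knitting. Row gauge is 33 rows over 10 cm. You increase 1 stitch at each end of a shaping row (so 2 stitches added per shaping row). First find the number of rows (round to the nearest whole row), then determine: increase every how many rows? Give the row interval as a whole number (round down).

Rows = 21.2 × 3.3 = 70.0 → 70 rows.
Stitches to add: 10 → 5 shaping rows (at 2 st each).
70 / 5 = 14.00 → every 14 rows.

Increase every 14th row.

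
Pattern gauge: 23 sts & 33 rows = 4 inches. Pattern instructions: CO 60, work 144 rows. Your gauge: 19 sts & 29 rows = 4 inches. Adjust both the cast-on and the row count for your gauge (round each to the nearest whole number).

Stitches: 60 × 19/23 = 49.57 → 50.
Rows: 144 × 29/33 = 126.55 → 127.

Cast on 50 stitches; work 127 rows.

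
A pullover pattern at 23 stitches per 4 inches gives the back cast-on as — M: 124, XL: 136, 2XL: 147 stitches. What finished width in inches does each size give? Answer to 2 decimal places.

23/4 = 5.75 sts per in.
M: 124 / 5.75 = 21.565 → 21.57 in.
XL: 136 / 5.75 = 23.652 → 23.65 in.
2XL: 147 / 5.75 = 25.565 → 25.57 in.

M 21.57 inches; XL 23.65 inches; 2XL 25.57 inches.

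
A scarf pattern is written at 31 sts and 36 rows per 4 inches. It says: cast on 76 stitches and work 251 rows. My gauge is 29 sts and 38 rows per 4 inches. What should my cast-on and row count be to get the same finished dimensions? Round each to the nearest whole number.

Cast on 71 stitches; work 265 rows.

Stitches: 76 × 29/31 = 71.10 → 71.
Rows: 251 × 38/36 = 264.94 → 265.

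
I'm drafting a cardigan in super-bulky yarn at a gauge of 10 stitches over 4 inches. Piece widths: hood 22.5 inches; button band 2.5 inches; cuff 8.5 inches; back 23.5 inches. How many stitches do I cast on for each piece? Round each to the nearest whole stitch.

hood 56; button band 6; cuff 21; back 59.

Rate = 10/4 = 2.5 sts per in.
hood: 22.5 × 2.5 = 56.25 → 56.
button band: 2.5 × 2.5 = 6.25 → 6.
cuff: 8.5 × 2.5 = 21.25 → 21.
back: 23.5 × 2.5 = 58.75 → 59.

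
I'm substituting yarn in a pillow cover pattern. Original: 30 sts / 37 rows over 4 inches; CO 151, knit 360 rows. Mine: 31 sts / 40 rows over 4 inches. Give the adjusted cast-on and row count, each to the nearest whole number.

Stitches: 151 × 31/30 = 156.03 → 156.
Rows: 360 × 40/37 = 389.19 → 389.

Cast on 156 stitches; work 389 rows.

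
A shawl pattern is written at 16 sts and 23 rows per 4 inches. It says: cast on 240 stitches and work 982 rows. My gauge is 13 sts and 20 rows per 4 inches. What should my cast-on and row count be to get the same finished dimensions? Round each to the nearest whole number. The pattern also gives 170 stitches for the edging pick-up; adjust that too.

Cast on 195 stitches; work 854 rows; edging pick-up 138 stitches.

Stitches: 240 × 13/16 = 195.00 → 195.
Rows: 982 × 20/23 = 853.91 → 854.
edging pick-up: 170 × 13/16 = 138.12 → 138.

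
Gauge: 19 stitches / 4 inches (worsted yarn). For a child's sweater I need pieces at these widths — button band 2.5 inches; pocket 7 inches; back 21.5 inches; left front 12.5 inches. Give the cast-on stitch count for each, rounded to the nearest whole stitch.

Rate = 19/4 = 4.75 sts per in.
button band: 2.5 × 4.75 = 11.88 → 12.
pocket: 7 × 4.75 = 33.25 → 33.
back: 21.5 × 4.75 = 102.12 → 102.
left front: 12.5 × 4.75 = 59.38 → 59.

button band 12; pocket 33; back 102; left front 59.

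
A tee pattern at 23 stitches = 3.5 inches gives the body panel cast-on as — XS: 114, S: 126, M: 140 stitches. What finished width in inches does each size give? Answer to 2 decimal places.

XS 17.35 inches; S 19.17 inches; M 21.30 inches.

23/3.5 = 6.571 sts per in.
XS: 114 / 6.571 = 17.348 → 17.35 in.
S: 126 / 6.571 = 19.174 → 19.17 in.
M: 140 / 6.571 = 21.304 → 21.30 in.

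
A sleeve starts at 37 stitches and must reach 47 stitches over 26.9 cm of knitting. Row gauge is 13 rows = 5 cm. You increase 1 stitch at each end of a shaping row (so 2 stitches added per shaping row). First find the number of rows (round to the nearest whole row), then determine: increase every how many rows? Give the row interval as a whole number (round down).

Increase every 14th row.

Rows = 26.9 × 2.6 = 69.9 → 70 rows.
Stitches to add: 10 → 5 shaping rows (at 2 st each).
70 / 5 = 14.00 → every 14 rows.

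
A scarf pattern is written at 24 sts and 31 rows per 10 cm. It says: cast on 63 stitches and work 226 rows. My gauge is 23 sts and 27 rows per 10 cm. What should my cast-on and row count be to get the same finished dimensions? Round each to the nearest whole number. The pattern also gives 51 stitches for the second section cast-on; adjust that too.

Stitches: 63 × 23/24 = 60.38 → 60.
Rows: 226 × 27/31 = 196.84 → 197.
second section cast-on: 51 × 23/24 = 48.88 → 49.

Cast on 60 stitches; work 197 rows; second section cast-on 49 stitches.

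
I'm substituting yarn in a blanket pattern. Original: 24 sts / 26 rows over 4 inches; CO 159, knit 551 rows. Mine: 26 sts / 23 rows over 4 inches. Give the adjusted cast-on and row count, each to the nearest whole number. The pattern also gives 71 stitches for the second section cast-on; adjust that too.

Cast on 172 stitches; work 487 rows; second section cast-on 77 stitches.

Stitches: 159 × 26/24 = 172.25 → 172.
Rows: 551 × 23/26 = 487.42 → 487.
second section cast-on: 71 × 26/24 = 76.92 → 77.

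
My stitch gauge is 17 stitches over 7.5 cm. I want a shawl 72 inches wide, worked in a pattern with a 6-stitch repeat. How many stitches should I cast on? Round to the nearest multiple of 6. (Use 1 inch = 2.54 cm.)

72 in = 72 × 2.54 = 182.88 cm.
17 / 7.5 = 2.267 sts/cm.
182.88 × 2.267 = 414.53 sts.
→ 414.

Cast on 414 stitches.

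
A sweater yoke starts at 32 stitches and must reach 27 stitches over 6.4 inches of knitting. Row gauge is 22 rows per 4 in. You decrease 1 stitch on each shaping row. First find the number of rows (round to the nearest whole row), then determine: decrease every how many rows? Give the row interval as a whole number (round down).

Decrease every 7th row.

Rows = 6.4 × 5.5 = 35.2 → 35 rows.
Stitches to remove: 5 → 5 shaping rows (at 1 st each).
35 / 5 = 7.00 → every 7 rows.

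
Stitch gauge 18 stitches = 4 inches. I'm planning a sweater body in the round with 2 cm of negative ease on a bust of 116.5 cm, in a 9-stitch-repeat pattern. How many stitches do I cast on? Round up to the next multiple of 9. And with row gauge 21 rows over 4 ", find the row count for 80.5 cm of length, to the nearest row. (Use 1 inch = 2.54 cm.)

Finished = 116.5 − 2 = 114.5 cm.
114.5 cm × 1/2.54 = 45.08 inches.
18/4 = 4.5 sts per in; 45.08 × 4.5 = 202.85 sts.
Next multiple of 9 → 207.
80.5 cm = 31.69 inches; × 5.25 = 166.39 → 166 rows.

Cast on 207 stitches; work 166 rows.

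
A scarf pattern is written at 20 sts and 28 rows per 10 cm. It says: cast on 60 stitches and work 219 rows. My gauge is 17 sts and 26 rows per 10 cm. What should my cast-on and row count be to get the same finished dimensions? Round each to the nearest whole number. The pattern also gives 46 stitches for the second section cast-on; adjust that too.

Cast on 51 stitches; work 203 rows; second section cast-on 39 stitches.

Stitches: 60 × 17/20 = 51.00 → 51.
Rows: 219 × 26/28 = 203.36 → 203.
second section cast-on: 46 × 17/20 = 39.10 → 39.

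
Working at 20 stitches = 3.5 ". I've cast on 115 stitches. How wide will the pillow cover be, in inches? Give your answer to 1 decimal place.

20.1 inches.

20 stitches / 3.5 inch = 5.714 stitches per inch.
115 / 5.714 = 20.12 inches.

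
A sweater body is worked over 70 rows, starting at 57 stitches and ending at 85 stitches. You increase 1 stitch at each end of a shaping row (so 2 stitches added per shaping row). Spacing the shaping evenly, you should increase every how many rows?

Increase every 5th row.

Stitches to add: |85 − 57| = 28.
Shaping rows needed: 28 / 2 = 14.
70 rows / 14 = every 5 rows.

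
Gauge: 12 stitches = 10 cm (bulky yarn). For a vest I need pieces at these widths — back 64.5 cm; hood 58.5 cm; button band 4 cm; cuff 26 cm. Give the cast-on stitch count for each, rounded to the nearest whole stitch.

back 77; hood 70; button band 5; cuff 31.

Rate = 12/10 = 1.2 sts per cm.
back: 64.5 × 1.2 = 77.40 → 77.
hood: 58.5 × 1.2 = 70.20 → 70.
button band: 4 × 1.2 = 4.80 → 5.
cuff: 26 × 1.2 = 31.20 → 31.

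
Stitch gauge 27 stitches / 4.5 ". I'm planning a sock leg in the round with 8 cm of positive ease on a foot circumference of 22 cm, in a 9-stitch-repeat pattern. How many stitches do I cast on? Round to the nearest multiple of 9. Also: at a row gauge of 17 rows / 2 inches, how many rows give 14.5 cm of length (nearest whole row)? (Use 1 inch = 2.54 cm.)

Finished = 22 + 8 = 30 cm.
30 cm × 1/2.54 = 11.81 inches.
27/4.5 = 6 sts per in; 11.81 × 6 = 70.87 sts.
Nearest multiple of 9 → 72.
14.5 cm = 5.71 inches; × 8.5 = 48.52 → 49 rows.

Cast on 72 stitches; work 49 rows.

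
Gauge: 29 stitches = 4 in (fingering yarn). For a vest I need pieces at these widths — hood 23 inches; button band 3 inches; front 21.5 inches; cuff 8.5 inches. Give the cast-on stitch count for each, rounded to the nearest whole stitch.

Rate = 29/4 = 7.25 sts per in.
hood: 23 × 7.25 = 166.75 → 167.
button band: 3 × 7.25 = 21.75 → 22.
front: 21.5 × 7.25 = 155.88 → 156.
cuff: 8.5 × 7.25 = 61.62 → 62.

hood 167; button band 22; front 156; cuff 62.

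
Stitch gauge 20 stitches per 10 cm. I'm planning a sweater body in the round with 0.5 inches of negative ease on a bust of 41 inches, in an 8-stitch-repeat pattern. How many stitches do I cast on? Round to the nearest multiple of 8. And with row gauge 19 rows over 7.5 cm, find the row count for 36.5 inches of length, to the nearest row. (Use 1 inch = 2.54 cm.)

Cast on 208 stitches; work 235 rows.

Finished = 41 − 0.5 = 40.5 inches.
40.5 inches × 2.54 = 102.87 cm.
20/10 = 2 sts per cm; 102.87 × 2 = 205.74 sts.
Nearest multiple of 8 → 208.
36.5 inches = 92.71 cm; × 2.533 = 234.87 → 235 rows.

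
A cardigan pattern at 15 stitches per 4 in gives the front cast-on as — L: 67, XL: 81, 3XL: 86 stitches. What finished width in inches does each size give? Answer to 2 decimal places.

L 17.87 inches; XL 21.60 inches; 3XL 22.93 inches.

15/4 = 3.75 sts per in.
L: 67 / 3.75 = 17.867 → 17.87 in.
XL: 81 / 3.75 = 21.600 → 21.60 in.
3XL: 86 / 3.75 = 22.933 → 22.93 in.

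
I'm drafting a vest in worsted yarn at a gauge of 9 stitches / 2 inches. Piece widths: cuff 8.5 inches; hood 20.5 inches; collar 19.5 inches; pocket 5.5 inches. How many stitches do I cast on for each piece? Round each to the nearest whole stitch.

Rate = 9/2 = 4.5 sts per in.
cuff: 8.5 × 4.5 = 38.25 → 38.
hood: 20.5 × 4.5 = 92.25 → 92.
collar: 19.5 × 4.5 = 87.75 → 88.
pocket: 5.5 × 4.5 = 24.75 → 25.

cuff 38; hood 92; collar 88; pocket 25.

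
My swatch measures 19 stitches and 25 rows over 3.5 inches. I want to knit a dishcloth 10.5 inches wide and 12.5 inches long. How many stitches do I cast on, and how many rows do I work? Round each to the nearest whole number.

Cast on 57 stitches and work 89 rows.

Stitch gauge = 19/3.5 = 5.429 sts/in; 10.5 × 5.429 = 57.00 → 57 sts.
Row gauge = 25/3.5 = 7.143 rows/in; 12.5 × 7.143 = 89.29 → 89 rows.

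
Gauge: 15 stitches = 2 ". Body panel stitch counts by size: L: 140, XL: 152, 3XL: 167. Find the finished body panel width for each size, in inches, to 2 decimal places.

L 18.67 inches; XL 20.27 inches; 3XL 22.27 inches.

15/2 = 7.5 sts per in.
L: 140 / 7.5 = 18.667 → 18.67 in.
XL: 152 / 7.5 = 20.267 → 20.27 in.
3XL: 167 / 7.5 = 22.267 → 22.27 in.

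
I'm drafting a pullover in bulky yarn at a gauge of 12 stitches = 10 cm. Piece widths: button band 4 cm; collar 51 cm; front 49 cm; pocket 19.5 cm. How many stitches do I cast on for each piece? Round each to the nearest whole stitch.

button band 5; collar 61; front 59; pocket 23.

Rate = 12/10 = 1.2 sts per cm.
button band: 4 × 1.2 = 4.80 → 5.
collar: 51 × 1.2 = 61.20 → 61.
front: 49 × 1.2 = 58.80 → 59.
pocket: 19.5 × 1.2 = 23.40 → 23.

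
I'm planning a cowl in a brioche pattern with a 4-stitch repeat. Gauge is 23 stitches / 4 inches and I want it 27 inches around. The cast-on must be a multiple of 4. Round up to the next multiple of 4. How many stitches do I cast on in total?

23 / 4 = 5.75 sts per inch.
27 × 5.75 = 155.25 sts.
Next multiple of 4: 156.

Cast on 156 stitches.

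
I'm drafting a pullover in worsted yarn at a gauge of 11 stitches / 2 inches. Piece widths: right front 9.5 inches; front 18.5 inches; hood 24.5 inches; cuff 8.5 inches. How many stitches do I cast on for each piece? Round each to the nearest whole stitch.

Rate = 11/2 = 5.5 sts per in.
right front: 9.5 × 5.5 = 52.25 → 52.
front: 18.5 × 5.5 = 101.75 → 102.
hood: 24.5 × 5.5 = 134.75 → 135.
cuff: 8.5 × 5.5 = 46.75 → 47.

right front 52; front 102; hood 135; cuff 47.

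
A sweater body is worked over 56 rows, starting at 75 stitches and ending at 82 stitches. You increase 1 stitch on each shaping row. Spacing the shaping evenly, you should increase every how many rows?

Stitches to add: |82 − 75| = 7.
Shaping rows needed: 7 / 1 = 7.
56 rows / 7 = every 8 rows.

Increase every 8th row.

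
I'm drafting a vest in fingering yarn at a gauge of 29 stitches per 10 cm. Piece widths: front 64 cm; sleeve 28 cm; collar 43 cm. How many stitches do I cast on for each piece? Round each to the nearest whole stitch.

Rate = 29/10 = 2.9 sts per cm.
front: 64 × 2.9 = 185.60 → 186.
sleeve: 28 × 2.9 = 81.20 → 81.
collar: 43 × 2.9 = 124.70 → 125.

front 186; sleeve 81; collar 125.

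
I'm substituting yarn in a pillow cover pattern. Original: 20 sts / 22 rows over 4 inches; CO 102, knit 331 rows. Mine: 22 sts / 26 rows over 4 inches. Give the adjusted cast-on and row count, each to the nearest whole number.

Stitches: 102 × 22/20 = 112.20 → 112.
Rows: 331 × 26/22 = 391.18 → 391.

Cast on 112 stitches; work 391 rows.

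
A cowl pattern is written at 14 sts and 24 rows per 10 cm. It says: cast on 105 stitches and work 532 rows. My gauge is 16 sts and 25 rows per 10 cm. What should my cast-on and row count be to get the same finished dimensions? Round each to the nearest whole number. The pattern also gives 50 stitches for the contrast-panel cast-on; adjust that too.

Stitches: 105 × 16/14 = 120.00 → 120.
Rows: 532 × 25/24 = 554.17 → 554.
contrast-panel cast-on: 50 × 16/14 = 57.14 → 57.

Cast on 120 stitches; work 554 rows; contrast-panel cast-on 57 stitches.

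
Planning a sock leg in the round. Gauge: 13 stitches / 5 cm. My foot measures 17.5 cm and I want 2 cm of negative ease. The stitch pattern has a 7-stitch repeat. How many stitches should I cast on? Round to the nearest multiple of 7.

CO 42 sts.

Finished = 17.5 − 2 = 15.5 cm.
13 / 5 = 2.6 sts/cm.
15.5 × 2.6 = 40.30 sts.
Nearest multiple of 7: 42.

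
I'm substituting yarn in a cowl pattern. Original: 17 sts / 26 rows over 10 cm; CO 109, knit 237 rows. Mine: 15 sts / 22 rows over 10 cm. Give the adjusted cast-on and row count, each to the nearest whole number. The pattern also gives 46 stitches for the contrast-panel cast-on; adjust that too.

Cast on 96 stitches; work 201 rows; contrast-panel cast-on 41 stitches.

Stitches: 109 × 15/17 = 96.18 → 96.
Rows: 237 × 22/26 = 200.54 → 201.
contrast-panel cast-on: 46 × 15/17 = 40.59 → 41.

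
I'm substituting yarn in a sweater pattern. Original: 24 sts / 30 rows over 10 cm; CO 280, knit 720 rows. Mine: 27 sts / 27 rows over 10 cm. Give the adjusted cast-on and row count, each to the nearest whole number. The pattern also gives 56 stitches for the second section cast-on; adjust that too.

Stitches: 280 × 27/24 = 315.00 → 315.
Rows: 720 × 27/30 = 648.00 → 648.
second section cast-on: 56 × 27/24 = 63.00 → 63.

Cast on 315 stitches; work 648 rows; second section cast-on 63 stitches.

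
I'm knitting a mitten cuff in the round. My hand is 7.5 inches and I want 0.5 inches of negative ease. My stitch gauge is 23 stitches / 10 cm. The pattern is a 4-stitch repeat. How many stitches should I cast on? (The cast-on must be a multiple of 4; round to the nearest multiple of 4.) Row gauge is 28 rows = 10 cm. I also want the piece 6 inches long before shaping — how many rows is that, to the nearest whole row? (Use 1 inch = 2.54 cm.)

Cast on 40 stitches; work 43 rows.

Finished = 7.5 − 0.5 = 7 inches.
7 inches × 2.54 = 17.78 cm.
23/10 = 2.3 sts per cm; 17.78 × 2.3 = 40.89 sts.
Nearest multiple of 4 → 40.
6 inches = 15.24 cm; × 2.8 = 42.67 → 43 rows.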